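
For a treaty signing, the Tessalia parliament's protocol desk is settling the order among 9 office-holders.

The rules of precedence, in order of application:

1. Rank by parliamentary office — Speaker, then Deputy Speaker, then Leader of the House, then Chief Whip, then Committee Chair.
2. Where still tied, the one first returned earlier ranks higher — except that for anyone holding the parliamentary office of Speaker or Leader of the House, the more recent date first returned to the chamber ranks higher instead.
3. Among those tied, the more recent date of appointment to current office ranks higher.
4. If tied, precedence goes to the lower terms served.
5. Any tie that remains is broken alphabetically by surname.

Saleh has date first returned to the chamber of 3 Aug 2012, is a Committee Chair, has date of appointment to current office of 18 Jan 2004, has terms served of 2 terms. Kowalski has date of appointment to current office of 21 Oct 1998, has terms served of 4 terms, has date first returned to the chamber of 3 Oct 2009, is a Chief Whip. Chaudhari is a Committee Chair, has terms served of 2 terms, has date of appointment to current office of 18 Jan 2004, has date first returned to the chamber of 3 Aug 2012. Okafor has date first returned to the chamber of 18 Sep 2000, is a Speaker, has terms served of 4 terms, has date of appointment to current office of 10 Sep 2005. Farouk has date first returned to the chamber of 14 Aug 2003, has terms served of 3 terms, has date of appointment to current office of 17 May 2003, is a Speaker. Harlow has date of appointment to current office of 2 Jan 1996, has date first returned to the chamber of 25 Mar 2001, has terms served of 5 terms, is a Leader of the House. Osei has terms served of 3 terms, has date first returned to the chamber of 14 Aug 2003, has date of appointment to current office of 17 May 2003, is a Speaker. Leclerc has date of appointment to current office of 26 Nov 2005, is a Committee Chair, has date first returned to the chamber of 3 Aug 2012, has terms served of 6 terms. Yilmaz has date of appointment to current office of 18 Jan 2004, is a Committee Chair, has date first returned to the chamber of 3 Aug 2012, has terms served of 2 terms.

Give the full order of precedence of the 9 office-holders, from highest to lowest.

Farouk, Osei, Okafor, Harlow, Kowalski, Leclerc, Chaudhari, Saleh, Yilmaz

By parliamentary office: Farouk, Osei and Okafor (Speaker); then Harlow (Leader of the House); then Kowalski (Chief Whip); then Leclerc, Chaudhari, Saleh and Yilmaz (Committee Chair).
Among Farouk, Osei and Okafor, by date first returned to the chamber (later first) (reversed rule for this group): Farouk and Osei (14 Aug 2003) before Okafor (18 Sep 2000).
Farouk and Osei both have date of appointment to current office 17 May 2003, so the next rule applies.
Farouk and Osei both have terms served 3 terms, so the next rule applies.
Among Farouk and Osei, alphabetically by surname: Farouk before Osei.
Leclerc, Chaudhari, Saleh and Yilmaz all have date first returned to the chamber 3 Aug 2012, so the next rule applies.
Among Leclerc, Chaudhari, Saleh and Yilmaz, by date of appointment to current office (later first): Leclerc (26 Nov 2005) before Chaudhari, Saleh and Yilmaz (18 Jan 2004).
Chaudhari, Saleh and Yilmaz all have terms served 2 terms, so the next rule applies.
Among Chaudhari, Saleh and Yilmaz, alphabetically by surname: Chaudhari before Saleh before Yilmaz.
Full order: Farouk, Osei, Okafor, Harlow, Kowalski, Leclerc, Chaudhari, Saleh, Yilmaz.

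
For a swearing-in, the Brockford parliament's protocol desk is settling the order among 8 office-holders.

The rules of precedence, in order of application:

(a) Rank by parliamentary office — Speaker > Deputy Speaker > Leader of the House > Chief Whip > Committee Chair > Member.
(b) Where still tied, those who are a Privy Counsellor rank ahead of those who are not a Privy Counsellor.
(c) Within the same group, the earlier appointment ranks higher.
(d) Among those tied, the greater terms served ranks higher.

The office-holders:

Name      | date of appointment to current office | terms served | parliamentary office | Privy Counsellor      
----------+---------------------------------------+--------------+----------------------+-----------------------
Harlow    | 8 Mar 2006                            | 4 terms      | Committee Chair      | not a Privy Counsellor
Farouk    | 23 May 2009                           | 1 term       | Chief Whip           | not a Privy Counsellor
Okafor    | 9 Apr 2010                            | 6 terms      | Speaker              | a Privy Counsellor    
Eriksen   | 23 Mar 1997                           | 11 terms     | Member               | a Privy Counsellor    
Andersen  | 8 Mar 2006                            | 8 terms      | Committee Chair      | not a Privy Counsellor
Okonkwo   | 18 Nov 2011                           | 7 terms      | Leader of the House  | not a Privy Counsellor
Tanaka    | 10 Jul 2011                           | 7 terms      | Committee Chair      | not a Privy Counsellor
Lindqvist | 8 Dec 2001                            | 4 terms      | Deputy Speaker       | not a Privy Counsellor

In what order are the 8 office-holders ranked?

By parliamentary office: Okafor (Speaker); then Lindqvist (Deputy Speaker); then Okonkwo (Leader of the House); then Farouk (Chief Whip); then Andersen, Harlow and Tanaka (Committee Chair); then Eriksen (Member).
Andersen, Harlow and Tanaka are each not a Privy Counsellor, so the next rule applies.
Among Andersen, Harlow and Tanaka, by date of appointment to current office (earlier first): Andersen and Harlow (8 Mar 2006) before Tanaka (10 Jul 2011).
Among Andersen and Harlow, by terms served (higher first): Andersen (8 terms) before Harlow (4 terms).
Full order: Okafor, Lindqvist, Okonkwo, Farouk, Andersen, Harlow, Tanaka, Eriksen.

Okafor, Lindqvist, Okonkwo, Farouk, Andersen, Harlow, Tanaka, Eriksen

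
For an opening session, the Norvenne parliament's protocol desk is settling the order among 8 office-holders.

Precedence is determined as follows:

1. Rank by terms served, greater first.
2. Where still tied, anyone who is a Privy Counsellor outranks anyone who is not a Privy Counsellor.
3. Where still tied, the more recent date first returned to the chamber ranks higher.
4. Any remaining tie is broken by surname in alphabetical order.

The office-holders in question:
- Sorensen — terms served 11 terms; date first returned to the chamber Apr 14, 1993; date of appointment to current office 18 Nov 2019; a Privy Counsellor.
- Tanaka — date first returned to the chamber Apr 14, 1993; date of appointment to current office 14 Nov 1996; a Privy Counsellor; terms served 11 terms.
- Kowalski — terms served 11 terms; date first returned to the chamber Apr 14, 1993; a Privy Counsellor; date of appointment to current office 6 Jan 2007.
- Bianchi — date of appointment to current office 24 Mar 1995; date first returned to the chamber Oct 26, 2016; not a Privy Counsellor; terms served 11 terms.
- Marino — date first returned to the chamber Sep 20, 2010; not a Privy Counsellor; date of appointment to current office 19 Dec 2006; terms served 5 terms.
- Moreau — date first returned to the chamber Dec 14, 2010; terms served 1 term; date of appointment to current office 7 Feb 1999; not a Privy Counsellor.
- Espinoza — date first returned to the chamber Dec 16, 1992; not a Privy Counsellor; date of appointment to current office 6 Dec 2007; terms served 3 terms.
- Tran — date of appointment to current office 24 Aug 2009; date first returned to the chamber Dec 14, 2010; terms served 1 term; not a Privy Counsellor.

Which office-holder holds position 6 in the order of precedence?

By terms served (higher first): Kowalski, Sorensen, Tanaka and Bianchi (each 11 terms); then Marino (5 terms); then Espinoza (3 terms); then Moreau and Tran (both 1 term).
Among Kowalski, Sorensen, Tanaka and Bianchi, a Privy Counsellor before not a Privy Counsellor: Kowalski, Sorensen and Tanaka (a Privy Counsellor) before Bianchi (not a Privy Counsellor).
Kowalski, Sorensen and Tanaka all have date first returned to the chamber Apr 14, 1993, so the next rule applies.
Among Kowalski, Sorensen and Tanaka, alphabetically by surname: Kowalski before Sorensen before Tanaka.
Moreau and Tran are each not a Privy Counsellor, so the next rule applies.
Moreau and Tran both have date first returned to the chamber Dec 14, 2010, so the next rule applies.
Among Moreau and Tran, alphabetically by surname: Moreau before Tran.
Order: Kowalski, Sorensen, Tanaka, Bianchi, Marino, Espinoza, Moreau, Tran.

Espinoza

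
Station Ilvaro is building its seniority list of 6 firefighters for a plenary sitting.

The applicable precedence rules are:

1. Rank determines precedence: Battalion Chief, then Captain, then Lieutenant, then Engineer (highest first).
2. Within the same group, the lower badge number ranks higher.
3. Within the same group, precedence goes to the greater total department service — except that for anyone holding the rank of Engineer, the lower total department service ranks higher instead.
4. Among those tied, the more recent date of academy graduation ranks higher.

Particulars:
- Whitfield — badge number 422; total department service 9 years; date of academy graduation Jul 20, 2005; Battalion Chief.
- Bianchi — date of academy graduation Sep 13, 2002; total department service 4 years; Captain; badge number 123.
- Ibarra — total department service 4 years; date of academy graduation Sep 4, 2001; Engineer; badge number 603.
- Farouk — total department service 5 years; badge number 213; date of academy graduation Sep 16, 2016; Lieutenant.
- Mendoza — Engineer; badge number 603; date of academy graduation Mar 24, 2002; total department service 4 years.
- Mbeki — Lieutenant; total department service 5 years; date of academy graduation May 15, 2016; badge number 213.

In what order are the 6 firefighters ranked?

Whitfield, Bianchi, Farouk, Mbeki, Mendoza, Ibarra

By rank: Whitfield (Battalion Chief); then Bianchi (Captain); then Farouk and Mbeki (Lieutenant); then Mendoza and Ibarra (Engineer).
Farouk and Mbeki both have badge number 213, so the next rule applies.
Farouk and Mbeki both have total department service 5 years, so the next rule applies.
Among Farouk and Mbeki, by date of academy graduation (later first): Farouk (Sep 16, 2016) before Mbeki (May 15, 2016).
Mendoza and Ibarra both have badge number 603, so the next rule applies.
Mendoza and Ibarra both have total department service 4 years, so the next rule applies.
Among Mendoza and Ibarra, by date of academy graduation (later first): Mendoza (Mar 24, 2002) before Ibarra (Sep 4, 2001).
Full order: Whitfield, Bianchi, Farouk, Mbeki, Mendoza, Ibarra.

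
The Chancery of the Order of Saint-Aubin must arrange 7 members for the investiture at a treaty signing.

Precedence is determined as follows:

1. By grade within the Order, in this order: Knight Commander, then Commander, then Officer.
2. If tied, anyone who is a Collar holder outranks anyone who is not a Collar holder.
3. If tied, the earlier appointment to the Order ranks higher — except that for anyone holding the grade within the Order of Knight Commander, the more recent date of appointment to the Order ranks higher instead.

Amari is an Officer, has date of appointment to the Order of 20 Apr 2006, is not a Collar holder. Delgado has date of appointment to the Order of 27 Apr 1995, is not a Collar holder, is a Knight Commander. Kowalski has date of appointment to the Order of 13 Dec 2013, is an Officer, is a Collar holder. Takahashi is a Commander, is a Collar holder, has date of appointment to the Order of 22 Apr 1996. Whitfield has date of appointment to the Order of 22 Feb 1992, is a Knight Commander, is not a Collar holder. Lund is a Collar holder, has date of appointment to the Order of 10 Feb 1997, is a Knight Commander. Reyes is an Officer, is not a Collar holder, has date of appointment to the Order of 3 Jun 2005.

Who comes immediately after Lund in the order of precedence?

By grade within the Order: Lund, Delgado and Whitfield (Knight Commander); then Takahashi (Commander); then Kowalski, Reyes and Amari (Officer).
Among Lund, Delgado and Whitfield, a Collar holder before not a Collar holder: Lund (a Collar holder) before Delgado and Whitfield (not a Collar holder).
Among Delgado and Whitfield, by date of appointment to the Order (later first) (reversed rule for this group): Delgado (27 Apr 1995) before Whitfield (22 Feb 1992).
Among Kowalski, Reyes and Amari, a Collar holder before not a Collar holder: Kowalski (a Collar holder) before Reyes and Amari (not a Collar holder).
Among Reyes and Amari, by date of appointment to the Order (earlier first): Reyes (3 Jun 2005) before Amari (20 Apr 2006).
Order: Lund, Delgado, Whitfield, Takahashi, Kowalski, Reyes, Amari.

Delgado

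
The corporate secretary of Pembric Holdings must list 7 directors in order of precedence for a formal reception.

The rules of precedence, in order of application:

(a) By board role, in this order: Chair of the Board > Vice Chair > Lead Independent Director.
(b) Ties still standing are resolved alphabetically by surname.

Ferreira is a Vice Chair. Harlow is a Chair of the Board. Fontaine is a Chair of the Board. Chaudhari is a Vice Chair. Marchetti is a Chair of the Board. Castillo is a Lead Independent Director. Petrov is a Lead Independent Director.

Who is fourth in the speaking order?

Chaudhari

By board role: Fontaine, Harlow and Marchetti (Chair of the Board); then Chaudhari and Ferreira (Vice Chair); then Castillo and Petrov (Lead Independent Director).
Among Fontaine, Harlow and Marchetti, alphabetically by surname: Fontaine before Harlow before Marchetti.
Among Chaudhari and Ferreira, alphabetically by surname: Chaudhari before Ferreira.
Among Castillo and Petrov, alphabetically by surname: Castillo before Petrov.
Order: Fontaine, Harlow, Marchetti, Chaudhari, Ferreira, Castillo, Petrov.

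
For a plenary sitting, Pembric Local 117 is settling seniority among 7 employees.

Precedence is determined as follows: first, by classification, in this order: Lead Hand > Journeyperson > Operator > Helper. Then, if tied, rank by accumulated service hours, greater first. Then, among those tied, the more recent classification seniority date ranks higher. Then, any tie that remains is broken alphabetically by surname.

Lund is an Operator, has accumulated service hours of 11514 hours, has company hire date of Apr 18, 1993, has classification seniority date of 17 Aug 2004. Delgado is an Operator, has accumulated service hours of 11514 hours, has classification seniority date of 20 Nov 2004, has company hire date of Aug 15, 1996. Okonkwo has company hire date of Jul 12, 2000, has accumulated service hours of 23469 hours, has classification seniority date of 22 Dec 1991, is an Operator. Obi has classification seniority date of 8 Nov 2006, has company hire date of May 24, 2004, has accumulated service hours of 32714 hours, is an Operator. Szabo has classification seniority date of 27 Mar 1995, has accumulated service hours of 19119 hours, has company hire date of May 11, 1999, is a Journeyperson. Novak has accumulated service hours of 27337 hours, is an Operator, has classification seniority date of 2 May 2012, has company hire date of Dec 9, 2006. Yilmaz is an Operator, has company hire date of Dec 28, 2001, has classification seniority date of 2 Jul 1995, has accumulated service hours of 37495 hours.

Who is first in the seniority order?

By classification: Szabo (Journeyperson); then Yilmaz, Obi, Novak, Okonkwo, Delgado and Lund (Operator).
Among Yilmaz, Obi, Novak, Okonkwo, Delgado and Lund, by accumulated service hours (higher first): Yilmaz (37495 hours) before Obi (32714 hours) before Novak (27337 hours) before Okonkwo (23469 hours) before Delgado and Lund (11514 hours).
Among Delgado and Lund, by classification seniority date (later first): Delgado (20 Nov 2004) before Lund (17 Aug 2004).
Order: Szabo, Yilmaz, Obi, Novak, Okonkwo, Delgado, Lund.

Szabo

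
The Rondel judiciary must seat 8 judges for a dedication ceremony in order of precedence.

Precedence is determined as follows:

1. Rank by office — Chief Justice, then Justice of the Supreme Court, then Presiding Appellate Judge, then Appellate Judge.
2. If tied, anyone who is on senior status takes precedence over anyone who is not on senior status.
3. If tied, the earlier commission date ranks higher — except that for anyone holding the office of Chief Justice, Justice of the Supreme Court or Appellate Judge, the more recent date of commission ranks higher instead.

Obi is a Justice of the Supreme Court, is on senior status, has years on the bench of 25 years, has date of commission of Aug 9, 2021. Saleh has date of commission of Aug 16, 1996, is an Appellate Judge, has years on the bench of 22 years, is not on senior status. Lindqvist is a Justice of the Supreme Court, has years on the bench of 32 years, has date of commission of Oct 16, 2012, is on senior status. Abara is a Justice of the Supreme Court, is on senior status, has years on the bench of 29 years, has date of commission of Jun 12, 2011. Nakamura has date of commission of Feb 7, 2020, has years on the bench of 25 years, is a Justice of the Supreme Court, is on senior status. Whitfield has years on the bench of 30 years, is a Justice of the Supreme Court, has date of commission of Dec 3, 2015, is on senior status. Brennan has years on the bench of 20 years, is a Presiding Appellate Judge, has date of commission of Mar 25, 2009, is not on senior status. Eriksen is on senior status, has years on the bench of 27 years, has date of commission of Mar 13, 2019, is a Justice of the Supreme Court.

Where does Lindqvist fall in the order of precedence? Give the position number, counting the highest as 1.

By office: Obi, Nakamura, Eriksen, Whitfield, Lindqvist and Abara (Justice of the Supreme Court); then Brennan (Presiding Appellate Judge); then Saleh (Appellate Judge).
Obi, Nakamura, Eriksen, Whitfield, Lindqvist and Abara are each on senior status, so the next rule applies.
Among Obi, Nakamura, Eriksen, Whitfield, Lindqvist and Abara, by date of commission (later first) (reversed rule for this group): Obi (Aug 9, 2021) before Nakamura (Feb 7, 2020) before Eriksen (Mar 13, 2019) before Whitfield (Dec 3, 2015) before Lindqvist (Oct 16, 2012) before Abara (Jun 12, 2011).
Order: Obi, Nakamura, Eriksen, Whitfield, Lindqvist, Abara, Brennan, Saleh. So position 5.

5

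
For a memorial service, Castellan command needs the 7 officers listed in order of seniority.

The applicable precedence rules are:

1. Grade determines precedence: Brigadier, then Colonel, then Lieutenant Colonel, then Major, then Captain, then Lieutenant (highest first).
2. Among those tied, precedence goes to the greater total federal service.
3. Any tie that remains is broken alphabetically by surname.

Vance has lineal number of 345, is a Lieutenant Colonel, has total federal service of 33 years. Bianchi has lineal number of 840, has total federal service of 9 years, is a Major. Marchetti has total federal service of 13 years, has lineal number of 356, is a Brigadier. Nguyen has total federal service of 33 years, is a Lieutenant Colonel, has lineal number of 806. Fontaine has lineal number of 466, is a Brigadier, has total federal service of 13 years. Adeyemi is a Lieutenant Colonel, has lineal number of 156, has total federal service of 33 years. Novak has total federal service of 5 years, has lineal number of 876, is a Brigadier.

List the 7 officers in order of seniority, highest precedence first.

Fontaine, Marchetti, Novak, Adeyemi, Nguyen, Vance, Bianchi

By grade: Fontaine, Marchetti and Novak (Brigadier); then Adeyemi, Nguyen and Vance (Lieutenant Colonel); then Bianchi (Major).
Among Fontaine, Marchetti and Novak, by total federal service (higher first): Fontaine and Marchetti (13 years) before Novak (5 years).
Among Fontaine and Marchetti, alphabetically by surname: Fontaine before Marchetti.
Adeyemi, Nguyen and Vance all have total federal service 33 years, so the next rule applies.
Among Adeyemi, Nguyen and Vance, alphabetically by surname: Adeyemi before Nguyen before Vance.
Full order: Fontaine, Marchetti, Novak, Adeyemi, Nguyen, Vance, Bianchi.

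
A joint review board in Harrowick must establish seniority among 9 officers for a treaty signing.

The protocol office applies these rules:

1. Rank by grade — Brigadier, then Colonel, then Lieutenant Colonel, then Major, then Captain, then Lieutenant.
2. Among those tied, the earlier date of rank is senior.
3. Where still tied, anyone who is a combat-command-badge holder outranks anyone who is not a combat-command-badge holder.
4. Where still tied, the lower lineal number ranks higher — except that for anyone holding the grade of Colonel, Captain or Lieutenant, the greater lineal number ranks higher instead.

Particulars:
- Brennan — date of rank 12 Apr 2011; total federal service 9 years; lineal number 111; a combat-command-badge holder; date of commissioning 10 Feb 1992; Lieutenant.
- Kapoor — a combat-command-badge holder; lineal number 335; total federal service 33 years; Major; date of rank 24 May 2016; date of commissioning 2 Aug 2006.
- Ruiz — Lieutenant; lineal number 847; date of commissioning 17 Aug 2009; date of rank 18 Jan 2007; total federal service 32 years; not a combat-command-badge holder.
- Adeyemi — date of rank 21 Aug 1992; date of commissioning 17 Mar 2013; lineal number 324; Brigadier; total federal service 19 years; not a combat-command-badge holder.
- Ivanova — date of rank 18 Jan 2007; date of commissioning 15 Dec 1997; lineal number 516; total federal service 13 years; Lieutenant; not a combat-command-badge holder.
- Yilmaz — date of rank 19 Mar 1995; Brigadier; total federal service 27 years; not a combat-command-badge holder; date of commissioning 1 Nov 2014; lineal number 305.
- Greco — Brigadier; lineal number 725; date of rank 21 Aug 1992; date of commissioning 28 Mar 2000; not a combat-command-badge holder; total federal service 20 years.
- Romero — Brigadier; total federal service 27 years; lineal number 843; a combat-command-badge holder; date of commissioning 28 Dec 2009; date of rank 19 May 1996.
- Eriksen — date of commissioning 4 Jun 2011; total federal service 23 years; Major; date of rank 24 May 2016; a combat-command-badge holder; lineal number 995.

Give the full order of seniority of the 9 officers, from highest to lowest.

Adeyemi, Greco, Yilmaz, Romero, Kapoor, Eriksen, Ruiz, Ivanova, Brennan

By grade: Adeyemi, Greco, Yilmaz and Romero (Brigadier); then Kapoor and Eriksen (Major); then Ruiz, Ivanova and Brennan (Lieutenant).
Among Adeyemi, Greco, Yilmaz and Romero, by date of rank (earlier first): Adeyemi and Greco (21 Aug 1992) before Yilmaz (19 Mar 1995) before Romero (19 May 1996).
Adeyemi and Greco are each not a combat-command-badge holder, so the next rule applies.
Among Adeyemi and Greco, by lineal number (lower first): Adeyemi (324) before Greco (725).
Kapoor and Eriksen both have date of rank 24 May 2016, so the next rule applies.
Kapoor and Eriksen are each a combat-command-badge holder, so the next rule applies.
Among Kapoor and Eriksen, by lineal number (lower first): Kapoor (335) before Eriksen (995).
Among Ruiz, Ivanova and Brennan, by date of rank (earlier first): Ruiz and Ivanova (18 Jan 2007) before Brennan (12 Apr 2011).
Ruiz and Ivanova are each not a combat-command-badge holder, so the next rule applies.
Among Ruiz and Ivanova, by lineal number (higher first) (reversed rule for this group): Ruiz (847) before Ivanova (516).
Full order: Adeyemi, Greco, Yilmaz, Romero, Kapoor, Eriksen, Ruiz, Ivanova, Brennan.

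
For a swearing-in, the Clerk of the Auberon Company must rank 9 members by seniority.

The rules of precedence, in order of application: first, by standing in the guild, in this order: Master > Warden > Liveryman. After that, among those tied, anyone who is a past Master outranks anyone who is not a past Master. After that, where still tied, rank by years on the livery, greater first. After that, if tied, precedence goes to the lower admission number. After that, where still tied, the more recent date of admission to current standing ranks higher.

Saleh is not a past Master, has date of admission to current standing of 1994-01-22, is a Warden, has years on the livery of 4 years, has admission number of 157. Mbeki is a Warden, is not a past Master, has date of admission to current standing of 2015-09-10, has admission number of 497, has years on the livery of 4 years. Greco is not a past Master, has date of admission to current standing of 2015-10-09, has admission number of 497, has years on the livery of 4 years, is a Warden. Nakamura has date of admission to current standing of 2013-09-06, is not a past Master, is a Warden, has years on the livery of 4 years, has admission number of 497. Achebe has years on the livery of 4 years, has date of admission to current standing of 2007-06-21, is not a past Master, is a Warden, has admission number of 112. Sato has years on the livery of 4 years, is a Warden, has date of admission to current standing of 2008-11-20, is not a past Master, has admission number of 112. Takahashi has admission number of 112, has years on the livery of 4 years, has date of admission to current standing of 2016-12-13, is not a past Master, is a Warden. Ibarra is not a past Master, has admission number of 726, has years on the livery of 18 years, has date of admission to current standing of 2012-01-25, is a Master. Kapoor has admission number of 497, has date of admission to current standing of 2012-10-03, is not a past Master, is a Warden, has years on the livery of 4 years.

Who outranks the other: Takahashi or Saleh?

By standing in the guild: Ibarra (Master); then Takahashi, Sato, Achebe, Saleh, Greco, Mbeki, Nakamura and Kapoor (Warden).
Takahashi, Sato, Achebe, Saleh, Greco, Mbeki, Nakamura and Kapoor are each not a past Master, so the next rule applies.
Takahashi, Sato, Achebe, Saleh, Greco, Mbeki, Nakamura and Kapoor all have years on the livery 4 years, so the next rule applies.
Among Takahashi, Sato, Achebe, Saleh, Greco, Mbeki, Nakamura and Kapoor, by admission number (lower first): Takahashi, Sato and Achebe (112) before Saleh (157) before Greco, Mbeki, Nakamura and Kapoor (497).
Among Takahashi, Sato and Achebe, by date of admission to current standing (later first): Takahashi (2016-12-13) before Sato (2008-11-20) before Achebe (2007-06-21).
Among Greco, Mbeki, Nakamura and Kapoor, by date of admission to current standing (later first): Greco (2015-10-09) before Mbeki (2015-09-10) before Nakamura (2013-09-06) before Kapoor (2012-10-03).
So Takahashi takes precedence.

Takahashi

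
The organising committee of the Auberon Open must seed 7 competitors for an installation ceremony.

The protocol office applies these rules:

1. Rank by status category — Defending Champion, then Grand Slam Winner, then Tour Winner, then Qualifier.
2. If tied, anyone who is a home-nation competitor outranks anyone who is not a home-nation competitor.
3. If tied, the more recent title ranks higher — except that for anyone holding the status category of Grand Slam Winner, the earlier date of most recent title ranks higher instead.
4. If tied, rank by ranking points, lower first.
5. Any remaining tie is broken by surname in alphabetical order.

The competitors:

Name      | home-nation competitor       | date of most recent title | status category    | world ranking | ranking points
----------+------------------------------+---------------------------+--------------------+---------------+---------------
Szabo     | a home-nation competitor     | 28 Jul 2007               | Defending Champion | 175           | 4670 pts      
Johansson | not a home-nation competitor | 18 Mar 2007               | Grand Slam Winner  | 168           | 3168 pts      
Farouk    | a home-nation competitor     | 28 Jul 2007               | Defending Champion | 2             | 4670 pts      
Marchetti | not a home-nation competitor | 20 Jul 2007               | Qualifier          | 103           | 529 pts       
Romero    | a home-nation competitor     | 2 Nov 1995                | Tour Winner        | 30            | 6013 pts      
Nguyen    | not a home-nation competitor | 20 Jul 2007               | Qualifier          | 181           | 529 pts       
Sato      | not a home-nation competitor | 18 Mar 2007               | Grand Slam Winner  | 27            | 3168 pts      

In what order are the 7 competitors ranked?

By status category: Farouk and Szabo (Defending Champion); then Johansson and Sato (Grand Slam Winner); then Romero (Tour Winner); then Marchetti and Nguyen (Qualifier).
Farouk and Szabo are each a home-nation competitor, so the next rule applies.
Farouk and Szabo both have date of most recent title 28 Jul 2007, so the next rule applies.
Farouk and Szabo both have ranking points 4670 pts, so the next rule applies.
Among Farouk and Szabo, alphabetically by surname: Farouk before Szabo.
Johansson and Sato are each not a home-nation competitor, so the next rule applies.
Johansson and Sato both have date of most recent title 18 Mar 2007, so the next rule applies.
Johansson and Sato both have ranking points 3168 pts, so the next rule applies.
Among Johansson and Sato, alphabetically by surname: Johansson before Sato.
Marchetti and Nguyen are each not a home-nation competitor, so the next rule applies.
Marchetti and Nguyen both have date of most recent title 20 Jul 2007, so the next rule applies.
Marchetti and Nguyen both have ranking points 529 pts, so the next rule applies.
Among Marchetti and Nguyen, alphabetically by surname: Marchetti before Nguyen.
Full order: Farouk, Szabo, Johansson, Sato, Romero, Marchetti, Nguyen.

Farouk, Szabo, Johansson, Sato, Romero, Marchetti, Nguyen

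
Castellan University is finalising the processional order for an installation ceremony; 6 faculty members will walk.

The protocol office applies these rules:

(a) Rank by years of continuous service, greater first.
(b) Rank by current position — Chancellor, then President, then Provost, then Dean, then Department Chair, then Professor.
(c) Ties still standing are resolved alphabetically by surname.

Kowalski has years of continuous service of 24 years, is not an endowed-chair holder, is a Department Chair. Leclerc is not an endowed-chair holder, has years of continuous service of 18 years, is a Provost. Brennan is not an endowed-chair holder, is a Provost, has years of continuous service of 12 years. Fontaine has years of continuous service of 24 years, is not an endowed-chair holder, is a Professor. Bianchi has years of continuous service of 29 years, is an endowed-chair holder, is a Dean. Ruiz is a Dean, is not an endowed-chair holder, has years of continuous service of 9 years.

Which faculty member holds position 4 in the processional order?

Leclerc

By years of continuous service (higher first): Bianchi (29 years); then Kowalski and Fontaine (both 24 years); then Leclerc (18 years); then Brennan (12 years); then Ruiz (9 years).
Among Kowalski and Fontaine, by current position: Kowalski (Department Chair) before Fontaine (Professor).
Order: Bianchi, Kowalski, Fontaine, Leclerc, Brennan, Ruiz.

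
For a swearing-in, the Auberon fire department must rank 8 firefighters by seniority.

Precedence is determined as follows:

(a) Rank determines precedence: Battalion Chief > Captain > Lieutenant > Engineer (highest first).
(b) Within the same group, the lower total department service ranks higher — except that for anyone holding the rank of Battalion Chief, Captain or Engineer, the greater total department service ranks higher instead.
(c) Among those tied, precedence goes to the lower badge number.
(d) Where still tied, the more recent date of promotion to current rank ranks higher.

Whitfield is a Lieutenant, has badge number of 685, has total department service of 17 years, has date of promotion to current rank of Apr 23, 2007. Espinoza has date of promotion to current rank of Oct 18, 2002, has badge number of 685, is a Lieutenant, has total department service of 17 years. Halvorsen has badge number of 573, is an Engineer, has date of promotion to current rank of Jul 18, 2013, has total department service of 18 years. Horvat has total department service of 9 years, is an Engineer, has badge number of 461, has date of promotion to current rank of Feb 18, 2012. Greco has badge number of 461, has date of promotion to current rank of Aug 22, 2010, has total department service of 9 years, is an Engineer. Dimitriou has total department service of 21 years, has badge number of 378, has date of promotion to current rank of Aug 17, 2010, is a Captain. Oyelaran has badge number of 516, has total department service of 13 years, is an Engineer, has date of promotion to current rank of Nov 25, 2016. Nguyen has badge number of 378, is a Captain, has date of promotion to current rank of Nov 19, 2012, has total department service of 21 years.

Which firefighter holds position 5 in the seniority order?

Halvorsen

By rank: Nguyen and Dimitriou (Captain); then Whitfield and Espinoza (Lieutenant); then Halvorsen, Oyelaran, Horvat and Greco (Engineer).
Nguyen and Dimitriou both have total department service 21 years, so the next rule applies.
Nguyen and Dimitriou both have badge number 378, so the next rule applies.
Among Nguyen and Dimitriou, by date of promotion to current rank (later first): Nguyen (Nov 19, 2012) before Dimitriou (Aug 17, 2010).
Whitfield and Espinoza both have total department service 17 years, so the next rule applies.
Whitfield and Espinoza both have badge number 685, so the next rule applies.
Among Whitfield and Espinoza, by date of promotion to current rank (later first): Whitfield (Apr 23, 2007) before Espinoza (Oct 18, 2002).
Among Halvorsen, Oyelaran, Horvat and Greco, by total department service (higher first) (reversed rule for this group): Halvorsen (18 years) before Oyelaran (13 years) before Horvat and Greco (9 years).
Horvat and Greco both have badge number 461, so the next rule applies.
Among Horvat and Greco, by date of promotion to current rank (later first): Horvat (Feb 18, 2012) before Greco (Aug 22, 2010).
Order: Nguyen, Dimitriou, Whitfield, Espinoza, Halvorsen, Oyelaran, Horvat, Greco.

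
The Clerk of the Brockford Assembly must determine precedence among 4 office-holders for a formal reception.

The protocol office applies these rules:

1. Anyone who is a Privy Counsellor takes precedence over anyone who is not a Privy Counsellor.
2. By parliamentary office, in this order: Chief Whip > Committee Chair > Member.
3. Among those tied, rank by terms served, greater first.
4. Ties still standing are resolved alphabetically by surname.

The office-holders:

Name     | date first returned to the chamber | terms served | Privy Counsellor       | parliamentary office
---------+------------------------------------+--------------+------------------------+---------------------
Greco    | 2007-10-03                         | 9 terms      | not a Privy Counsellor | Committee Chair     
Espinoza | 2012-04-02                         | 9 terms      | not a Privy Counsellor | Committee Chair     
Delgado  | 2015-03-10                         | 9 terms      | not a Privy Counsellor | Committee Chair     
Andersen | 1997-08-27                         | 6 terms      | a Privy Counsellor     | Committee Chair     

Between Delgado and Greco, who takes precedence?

By the first rule: Andersen (a Privy Counsellor); then Delgado, Espinoza and Greco (each not a Privy Counsellor).
Delgado, Espinoza and Greco are each Committee Chair, so the next rule applies.
Delgado, Espinoza and Greco all have terms served 9 terms, so the next rule applies.
Among Delgado, Espinoza and Greco, alphabetically by surname: Delgado before Espinoza before Greco.
So Delgado takes precedence.

Delgado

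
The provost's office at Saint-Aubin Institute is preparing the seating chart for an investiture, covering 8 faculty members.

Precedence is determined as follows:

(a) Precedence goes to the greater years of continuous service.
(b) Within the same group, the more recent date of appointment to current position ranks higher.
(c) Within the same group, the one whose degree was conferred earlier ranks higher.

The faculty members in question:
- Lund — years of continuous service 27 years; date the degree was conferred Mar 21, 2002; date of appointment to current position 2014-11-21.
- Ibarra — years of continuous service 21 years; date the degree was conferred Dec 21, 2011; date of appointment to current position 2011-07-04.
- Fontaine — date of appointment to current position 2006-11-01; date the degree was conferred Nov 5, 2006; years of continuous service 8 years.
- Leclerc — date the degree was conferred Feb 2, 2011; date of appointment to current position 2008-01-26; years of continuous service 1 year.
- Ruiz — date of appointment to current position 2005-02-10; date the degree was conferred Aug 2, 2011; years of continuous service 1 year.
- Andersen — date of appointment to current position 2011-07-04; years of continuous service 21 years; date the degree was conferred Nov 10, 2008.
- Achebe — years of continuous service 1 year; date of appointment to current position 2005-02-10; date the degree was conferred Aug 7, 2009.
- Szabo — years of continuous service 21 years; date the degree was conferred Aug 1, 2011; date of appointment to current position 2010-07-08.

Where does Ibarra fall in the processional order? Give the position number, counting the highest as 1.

By years of continuous service (higher first): Lund (27 years); then Andersen, Ibarra and Szabo (each 21 years); then Fontaine (8 years); then Leclerc, Achebe and Ruiz (each 1 year).
Among Andersen, Ibarra and Szabo, by date of appointment to current position (later first): Andersen and Ibarra (2011-07-04) before Szabo (2010-07-08).
Among Andersen and Ibarra, by date the degree was conferred (earlier first): Andersen (Nov 10, 2008) before Ibarra (Dec 21, 2011).
Among Leclerc, Achebe and Ruiz, by date of appointment to current position (later first): Leclerc (2008-01-26) before Achebe and Ruiz (2005-02-10).
Among Achebe and Ruiz, by date the degree was conferred (earlier first): Achebe (Aug 7, 2009) before Ruiz (Aug 2, 2011).
Order: Lund, Andersen, Ibarra, Szabo, Fontaine, Leclerc, Achebe, Ruiz. So position 3.

3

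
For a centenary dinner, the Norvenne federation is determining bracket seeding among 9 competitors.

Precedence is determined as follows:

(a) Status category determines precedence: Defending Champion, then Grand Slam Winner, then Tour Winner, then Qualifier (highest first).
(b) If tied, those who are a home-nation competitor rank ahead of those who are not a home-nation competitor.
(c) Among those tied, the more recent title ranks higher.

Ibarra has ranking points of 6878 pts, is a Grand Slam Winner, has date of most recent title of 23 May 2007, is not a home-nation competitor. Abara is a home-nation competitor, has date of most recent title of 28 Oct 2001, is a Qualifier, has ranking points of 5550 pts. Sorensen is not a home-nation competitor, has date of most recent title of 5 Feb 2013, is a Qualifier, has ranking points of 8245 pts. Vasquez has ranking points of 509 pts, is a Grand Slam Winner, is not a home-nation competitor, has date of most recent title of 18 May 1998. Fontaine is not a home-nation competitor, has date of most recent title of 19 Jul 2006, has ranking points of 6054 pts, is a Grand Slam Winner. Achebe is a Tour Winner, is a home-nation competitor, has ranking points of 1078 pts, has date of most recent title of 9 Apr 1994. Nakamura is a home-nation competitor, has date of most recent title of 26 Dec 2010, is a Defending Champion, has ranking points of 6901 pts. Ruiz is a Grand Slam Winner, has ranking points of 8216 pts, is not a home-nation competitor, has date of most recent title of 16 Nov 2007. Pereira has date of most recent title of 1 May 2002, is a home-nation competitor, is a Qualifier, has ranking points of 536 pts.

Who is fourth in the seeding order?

Fontaine

By status category: Nakamura (Defending Champion); then Ruiz, Ibarra, Fontaine and Vasquez (Grand Slam Winner); then Achebe (Tour Winner); then Pereira, Abara and Sorensen (Qualifier).
Ruiz, Ibarra, Fontaine and Vasquez are each not a home-nation competitor, so the next rule applies.
Among Ruiz, Ibarra, Fontaine and Vasquez, by date of most recent title (later first): Ruiz (16 Nov 2007) before Ibarra (23 May 2007) before Fontaine (19 Jul 2006) before Vasquez (18 May 1998).
Among Pereira, Abara and Sorensen, a home-nation competitor before not a home-nation competitor: Pereira and Abara (a home-nation competitor) before Sorensen (not a home-nation competitor).
Among Pereira and Abara, by date of most recent title (later first): Pereira (1 May 2002) before Abara (28 Oct 2001).
Order: Nakamura, Ruiz, Ibarra, Fontaine, Vasquez, Achebe, Pereira, Abara, Sorensen.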